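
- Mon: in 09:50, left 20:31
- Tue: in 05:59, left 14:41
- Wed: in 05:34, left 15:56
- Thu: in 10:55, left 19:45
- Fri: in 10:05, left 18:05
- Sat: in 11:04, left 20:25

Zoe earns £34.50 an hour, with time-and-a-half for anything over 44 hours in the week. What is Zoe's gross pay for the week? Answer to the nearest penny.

£2135.55

Mon: 09:50–20:31 = 10 h 41 min
Tue: 05:59–14:41 = 8 h 42 min
Wed: 05:34–15:56 = 10 h 22 min
Thu: 10:55–19:45 = 8 h 50 min
Fri: 10:05–18:05 = 8 h 0 min
Sat: 11:04–20:25 = 9 h 21 min
Total worked: 55 h 56 min = 3356 min.
Regular 44 h 0 min = 2640 min at £34.50/h; overtime 11 h 56 min = 716 min at £51.75/h.
Pay = (2640 × £34.50 + 716 × £51.75) ÷ 60 = £2135.55.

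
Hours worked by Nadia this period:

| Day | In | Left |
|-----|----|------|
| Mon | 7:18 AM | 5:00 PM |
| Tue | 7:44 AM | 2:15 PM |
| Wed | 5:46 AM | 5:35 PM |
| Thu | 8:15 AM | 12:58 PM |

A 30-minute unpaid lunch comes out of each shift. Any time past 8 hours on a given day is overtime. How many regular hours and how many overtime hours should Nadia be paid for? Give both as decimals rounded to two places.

Regular 26.23 hours, overtime 4.52 hours

Mon: 7:18 AM–5:00 PM = 9 h 42 min; less 30 min break → 9 h 12 min
Tue: 7:44 AM–2:15 PM = 6 h 31 min; less 30 min break → 6 h 1 min
Wed: 5:46 AM–5:35 PM = 11 h 49 min; less 30 min break → 11 h 19 min
Thu: 8:15 AM–12:58 PM = 4 h 43 min; less 30 min break → 4 h 13 min
Mon reg 8 h 0 min / OT 1 h 12 min; Tue reg 6 h 1 min / OT 0 h 0 min; Wed reg 8 h 0 min / OT 3 h 19 min; Thu reg 4 h 13 min / OT 0 h 0 min.
Totals: regular 26 h 14 min, overtime 4 h 31 min.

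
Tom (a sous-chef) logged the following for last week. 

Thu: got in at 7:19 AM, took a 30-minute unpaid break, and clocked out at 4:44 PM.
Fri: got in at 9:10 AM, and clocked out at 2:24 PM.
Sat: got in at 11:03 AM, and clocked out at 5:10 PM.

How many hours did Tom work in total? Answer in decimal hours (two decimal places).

Thu: 7:19 AM–4:44 PM = 9 h 25 min; less 30 min break → 8 h 55 min
Fri: 9:10 AM–2:24 PM = 5 h 14 min
Sat: 11:03 AM–5:10 PM = 6 h 7 min
Total: 8 h 55 min + 5 h 14 min + 6 h 7 min = 20 h 16 min.

20.27 hours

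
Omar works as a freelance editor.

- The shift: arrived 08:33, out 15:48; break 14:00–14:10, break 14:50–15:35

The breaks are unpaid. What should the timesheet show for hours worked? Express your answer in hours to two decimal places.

6.33 hours

The shift: 08:33–15:48 = 7 h 15 min; less 55 min break → 6 h 20 min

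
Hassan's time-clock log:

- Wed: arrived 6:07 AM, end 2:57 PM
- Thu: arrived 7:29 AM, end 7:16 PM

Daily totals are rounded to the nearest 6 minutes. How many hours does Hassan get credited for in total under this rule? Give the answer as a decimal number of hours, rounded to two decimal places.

Wed: 6:07 AM–2:57 PM = 8 h 50 min → rounds to 8 h 48 min
Thu: 7:29 AM–7:16 PM = 11 h 47 min → rounds to 11 h 48 min
Total credited: 20 h 36 min.

20.60 hours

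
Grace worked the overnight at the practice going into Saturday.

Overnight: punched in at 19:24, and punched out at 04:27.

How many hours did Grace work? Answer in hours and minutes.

9 h 3 min

Overnight: 19:24 → midnight = 4 h 36 min; midnight → 04:27 = 4 h 27 min; span 9 h 3 min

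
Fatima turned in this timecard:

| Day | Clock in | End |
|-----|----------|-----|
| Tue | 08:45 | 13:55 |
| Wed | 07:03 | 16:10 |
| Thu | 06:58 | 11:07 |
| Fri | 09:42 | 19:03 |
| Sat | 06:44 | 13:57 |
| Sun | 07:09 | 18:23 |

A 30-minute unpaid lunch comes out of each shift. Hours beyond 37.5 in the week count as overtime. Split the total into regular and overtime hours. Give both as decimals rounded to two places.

Regular 37.50 hours, overtime 5.73 hours

Tue: 08:45–13:55 = 5 h 10 min; less 30 min break → 4 h 40 min
Wed: 07:03–16:10 = 9 h 7 min; less 30 min break → 8 h 37 min
Thu: 06:58–11:07 = 4 h 9 min; less 30 min break → 3 h 39 min
Fri: 09:42–19:03 = 9 h 21 min; less 30 min break → 8 h 51 min
Sat: 06:44–13:57 = 7 h 13 min; less 30 min break → 6 h 43 min
Sun: 07:09–18:23 = 11 h 14 min; less 30 min break → 10 h 44 min
Total worked: 43 h 14 min = 43.23 h.
Threshold 37.5 h → overtime 5 h 44 min, regular 37 h 30 min.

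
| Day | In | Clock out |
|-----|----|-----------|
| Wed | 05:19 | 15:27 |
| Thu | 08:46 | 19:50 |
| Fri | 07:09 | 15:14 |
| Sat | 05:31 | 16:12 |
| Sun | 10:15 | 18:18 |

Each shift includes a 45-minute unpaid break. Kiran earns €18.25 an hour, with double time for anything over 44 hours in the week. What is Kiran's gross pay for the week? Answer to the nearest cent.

Wed: 05:19–15:27 = 10 h 8 min; less 45 min break → 9 h 23 min
Thu: 08:46–19:50 = 11 h 4 min; less 45 min break → 10 h 19 min
Fri: 07:09–15:14 = 8 h 5 min; less 45 min break → 7 h 20 min
Sat: 05:31–16:12 = 10 h 41 min; less 45 min break → 9 h 56 min
Sun: 10:15–18:18 = 8 h 3 min; less 45 min break → 7 h 18 min
Total worked: 44 h 16 min = 2656 min.
Regular 44 h 0 min = 2640 min at €18.25/h; overtime 0 h 16 min = 16 min at €36.50/h.
Pay = (2640 × €18.25 + 16 × €36.50) ÷ 60 = €812.73.

€812.73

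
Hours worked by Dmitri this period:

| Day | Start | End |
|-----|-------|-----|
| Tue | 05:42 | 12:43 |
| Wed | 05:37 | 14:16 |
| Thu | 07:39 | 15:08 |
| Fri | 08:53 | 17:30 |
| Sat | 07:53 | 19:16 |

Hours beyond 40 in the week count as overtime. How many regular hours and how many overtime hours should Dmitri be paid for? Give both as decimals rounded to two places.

Regular 40.00 hours, overtime 3.15 hours

Tue: 05:42–12:43 = 7 h 1 min
Wed: 05:37–14:16 = 8 h 39 min
Thu: 07:39–15:08 = 7 h 29 min
Fri: 08:53–17:30 = 8 h 37 min
Sat: 07:53–19:16 = 11 h 23 min
Total worked: 43 h 9 min = 43.15 h.
Threshold 40 h → overtime 3 h 9 min, regular 40 h 0 min.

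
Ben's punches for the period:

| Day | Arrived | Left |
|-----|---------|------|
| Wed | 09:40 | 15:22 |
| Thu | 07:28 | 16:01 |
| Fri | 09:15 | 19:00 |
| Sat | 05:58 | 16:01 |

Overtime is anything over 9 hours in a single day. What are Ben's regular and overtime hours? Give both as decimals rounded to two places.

Wed: 09:40–15:22 = 5 h 42 min
Thu: 07:28–16:01 = 8 h 33 min
Fri: 09:15–19:00 = 9 h 45 min
Sat: 05:58–16:01 = 10 h 3 min
Wed reg 5 h 42 min / OT 0 h 0 min; Thu reg 8 h 33 min / OT 0 h 0 min; Fri reg 9 h 0 min / OT 0 h 45 min; Sat reg 9 h 0 min / OT 1 h 3 min.
Totals: regular 32 h 15 min, overtime 1 h 48 min.

Regular 32.25 hours, overtime 1.80 hours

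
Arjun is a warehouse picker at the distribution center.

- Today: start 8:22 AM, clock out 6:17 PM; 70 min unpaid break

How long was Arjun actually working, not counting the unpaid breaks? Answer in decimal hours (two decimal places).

Today: 8:22 AM–6:17 PM = 9 h 55 min; less 70 min break → 8 h 45 min

8.75 hours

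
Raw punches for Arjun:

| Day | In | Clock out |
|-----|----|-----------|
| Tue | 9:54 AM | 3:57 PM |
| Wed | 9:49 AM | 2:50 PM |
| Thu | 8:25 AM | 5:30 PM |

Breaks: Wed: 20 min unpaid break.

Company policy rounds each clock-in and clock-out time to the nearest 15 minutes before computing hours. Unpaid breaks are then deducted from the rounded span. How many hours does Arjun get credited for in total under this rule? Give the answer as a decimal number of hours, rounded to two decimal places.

Tue: in 9:54 AM→10:00 AM, out 3:57 PM→4:00 PM; 6 h 0 min
Wed: in 9:49 AM→9:45 AM, out 2:50 PM→2:45 PM; 5 h 0 min − 20 min = 4 h 40 min
Thu: in 8:25 AM→8:30 AM, out 5:30 PM→5:30 PM; 9 h 0 min
Total credited: 19 h 40 min.

19.67 hours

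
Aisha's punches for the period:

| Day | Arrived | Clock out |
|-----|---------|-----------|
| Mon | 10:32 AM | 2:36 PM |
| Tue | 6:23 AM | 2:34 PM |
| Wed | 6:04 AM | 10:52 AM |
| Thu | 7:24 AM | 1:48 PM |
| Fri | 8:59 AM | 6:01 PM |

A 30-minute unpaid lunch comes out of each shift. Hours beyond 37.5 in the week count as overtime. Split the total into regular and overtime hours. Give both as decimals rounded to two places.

Regular 29.98 hours, overtime 0.00 hours

Mon: 10:32 AM–2:36 PM = 4 h 4 min; less 30 min break → 3 h 34 min
Tue: 6:23 AM–2:34 PM = 8 h 11 min; less 30 min break → 7 h 41 min
Wed: 6:04 AM–10:52 AM = 4 h 48 min; less 30 min break → 4 h 18 min
Thu: 7:24 AM–1:48 PM = 6 h 24 min; less 30 min break → 5 h 54 min
Fri: 8:59 AM–6:01 PM = 9 h 2 min; less 30 min break → 8 h 32 min
Total worked: 29 h 59 min = 29.98 h.
Threshold 37.5 h → overtime 0 h 0 min, regular 29 h 59 min.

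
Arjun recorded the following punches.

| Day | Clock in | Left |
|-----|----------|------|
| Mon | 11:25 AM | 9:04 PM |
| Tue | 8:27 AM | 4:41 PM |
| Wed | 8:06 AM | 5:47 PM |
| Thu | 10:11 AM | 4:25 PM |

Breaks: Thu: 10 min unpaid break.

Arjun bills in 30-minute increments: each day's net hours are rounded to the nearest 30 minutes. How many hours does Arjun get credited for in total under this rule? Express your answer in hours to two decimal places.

Mon: 11:25 AM–9:04 PM = 9 h 39 min → rounds to 9 h 30 min
Tue: 8:27 AM–4:41 PM = 8 h 14 min → rounds to 8 h 0 min
Wed: 8:06 AM–5:47 PM = 9 h 41 min → rounds to 9 h 30 min
Thu: 10:11 AM–4:25 PM = 6 h 14 min − 10 min = 6 h 4 min → rounds to 6 h 0 min
Total credited: 33 h 0 min.

33.00 hours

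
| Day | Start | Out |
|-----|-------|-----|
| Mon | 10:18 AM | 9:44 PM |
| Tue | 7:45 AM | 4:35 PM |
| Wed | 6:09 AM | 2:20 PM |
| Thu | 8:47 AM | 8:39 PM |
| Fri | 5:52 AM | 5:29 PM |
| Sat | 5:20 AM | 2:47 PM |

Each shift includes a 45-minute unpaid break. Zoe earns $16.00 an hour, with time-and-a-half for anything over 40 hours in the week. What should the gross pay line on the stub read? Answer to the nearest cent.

$1045.20

Mon: 10:18 AM–9:44 PM = 11 h 26 min; less 45 min break → 10 h 41 min
Tue: 7:45 AM–4:35 PM = 8 h 50 min; less 45 min break → 8 h 5 min
Wed: 6:09 AM–2:20 PM = 8 h 11 min; less 45 min break → 7 h 26 min
Thu: 8:47 AM–8:39 PM = 11 h 52 min; less 45 min break → 11 h 7 min
Fri: 5:52 AM–5:29 PM = 11 h 37 min; less 45 min break → 10 h 52 min
Sat: 5:20 AM–2:47 PM = 9 h 27 min; less 45 min break → 8 h 42 min
Total worked: 56 h 53 min = 3413 min.
Regular 40 h 0 min = 2400 min at $16.00/h; overtime 16 h 53 min = 1013 min at $24.00/h.
Pay = (2400 × $16.00 + 1013 × $24.00) ÷ 60 = $1045.20.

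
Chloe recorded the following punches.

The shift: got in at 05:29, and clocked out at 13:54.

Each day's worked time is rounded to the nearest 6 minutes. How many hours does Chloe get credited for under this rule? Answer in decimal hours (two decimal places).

The shift: 05:29–13:54 = 8 h 25 min → rounds to 8 h 24 min

8.40 hours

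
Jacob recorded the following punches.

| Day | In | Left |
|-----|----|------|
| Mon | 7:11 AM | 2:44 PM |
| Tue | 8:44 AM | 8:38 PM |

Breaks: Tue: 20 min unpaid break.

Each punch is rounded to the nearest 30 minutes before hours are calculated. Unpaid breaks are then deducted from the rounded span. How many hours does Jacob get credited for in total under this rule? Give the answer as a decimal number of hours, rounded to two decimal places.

19.17 hours

Mon: in 7:11 AM→7:00 AM, out 2:44 PM→2:30 PM; 7 h 30 min
Tue: in 8:44 AM→8:30 AM, out 8:38 PM→8:30 PM; 12 h 0 min − 20 min = 11 h 40 min
Total credited: 19 h 10 min.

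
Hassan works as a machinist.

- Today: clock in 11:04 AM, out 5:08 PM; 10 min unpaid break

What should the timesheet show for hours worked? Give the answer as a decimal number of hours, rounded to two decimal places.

Today: 11:04 AM–5:08 PM = 6 h 4 min; less 10 min break → 5 h 54 min

5.90 hours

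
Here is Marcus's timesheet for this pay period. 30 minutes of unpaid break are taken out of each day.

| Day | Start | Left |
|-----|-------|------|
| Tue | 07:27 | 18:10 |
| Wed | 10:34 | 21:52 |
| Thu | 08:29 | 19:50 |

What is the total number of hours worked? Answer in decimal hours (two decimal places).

31.87 hours

Tue: 07:27–18:10 = 10 h 43 min; less 30 min break → 10 h 13 min
Wed: 10:34–21:52 = 11 h 18 min; less 30 min break → 10 h 48 min
Thu: 08:29–19:50 = 11 h 21 min; less 30 min break → 10 h 51 min
Total: 10 h 13 min + 10 h 48 min + 10 h 51 min = 31 h 52 min.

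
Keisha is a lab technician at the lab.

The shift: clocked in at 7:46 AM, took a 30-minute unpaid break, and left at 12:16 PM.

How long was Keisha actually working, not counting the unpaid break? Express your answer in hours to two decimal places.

4.00 hours

The shift: 7:46 AM–12:16 PM = 4 h 30 min; less 30 min break → 4 h 0 min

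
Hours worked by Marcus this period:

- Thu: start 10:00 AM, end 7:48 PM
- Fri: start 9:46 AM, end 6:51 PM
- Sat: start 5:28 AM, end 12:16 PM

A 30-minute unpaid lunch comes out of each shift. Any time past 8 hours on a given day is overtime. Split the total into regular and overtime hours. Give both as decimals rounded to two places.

Thu: 10:00 AM–7:48 PM = 9 h 48 min; less 30 min break → 9 h 18 min
Fri: 9:46 AM–6:51 PM = 9 h 5 min; less 30 min break → 8 h 35 min
Sat: 5:28 AM–12:16 PM = 6 h 48 min; less 30 min break → 6 h 18 min
Thu reg 8 h 0 min / OT 1 h 18 min; Fri reg 8 h 0 min / OT 0 h 35 min; Sat reg 6 h 18 min / OT 0 h 0 min.
Totals: regular 22 h 18 min, overtime 1 h 53 min.

Regular 22.30 hours, overtime 1.88 hours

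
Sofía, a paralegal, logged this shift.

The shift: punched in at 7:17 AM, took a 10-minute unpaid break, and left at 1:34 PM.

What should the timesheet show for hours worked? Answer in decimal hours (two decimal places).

6.12 hours

The shift: 7:17 AM–1:34 PM = 6 h 17 min; less 10 min break → 6 h 7 min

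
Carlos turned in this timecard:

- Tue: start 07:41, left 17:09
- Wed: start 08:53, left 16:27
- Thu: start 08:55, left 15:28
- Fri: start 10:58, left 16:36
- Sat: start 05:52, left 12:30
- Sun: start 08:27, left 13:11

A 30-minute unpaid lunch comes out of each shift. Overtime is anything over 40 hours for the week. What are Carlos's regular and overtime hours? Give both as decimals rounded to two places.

Regular 37.58 hours, overtime 0.00 hours

Tue: 07:41–17:09 = 9 h 28 min; less 30 min break → 8 h 58 min
Wed: 08:53–16:27 = 7 h 34 min; less 30 min break → 7 h 4 min
Thu: 08:55–15:28 = 6 h 33 min; less 30 min break → 6 h 3 min
Fri: 10:58–16:36 = 5 h 38 min; less 30 min break → 5 h 8 min
Sat: 05:52–12:30 = 6 h 38 min; less 30 min break → 6 h 8 min
Sun: 08:27–13:11 = 4 h 44 min; less 30 min break → 4 h 14 min
Total worked: 37 h 35 min = 37.58 h.
Threshold 40 h → overtime 0 h 0 min, regular 37 h 35 min.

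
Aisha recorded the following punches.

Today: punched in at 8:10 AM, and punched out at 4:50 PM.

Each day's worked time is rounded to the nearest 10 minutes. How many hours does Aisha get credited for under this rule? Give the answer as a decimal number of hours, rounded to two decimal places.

Today: 8:10 AM–4:50 PM = 8 h 40 min → rounds to 8 h 40 min

8.67 hours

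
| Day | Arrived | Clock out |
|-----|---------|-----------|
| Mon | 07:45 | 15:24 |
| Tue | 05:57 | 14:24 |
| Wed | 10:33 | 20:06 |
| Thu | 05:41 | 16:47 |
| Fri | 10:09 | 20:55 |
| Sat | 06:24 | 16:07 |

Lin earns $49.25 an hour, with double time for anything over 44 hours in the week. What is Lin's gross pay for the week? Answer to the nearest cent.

Mon: 07:45–15:24 = 7 h 39 min
Tue: 05:57–14:24 = 8 h 27 min
Wed: 10:33–20:06 = 9 h 33 min
Thu: 05:41–16:47 = 11 h 6 min
Fri: 10:09–20:55 = 10 h 46 min
Sat: 06:24–16:07 = 9 h 43 min
Total worked: 57 h 14 min = 3434 min.
Regular 44 h 0 min = 2640 min at $49.25/h; overtime 13 h 14 min = 794 min at $98.50/h.
Pay = (2640 × $49.25 + 794 × $98.50) ÷ 60 = $3470.48.

$3470.48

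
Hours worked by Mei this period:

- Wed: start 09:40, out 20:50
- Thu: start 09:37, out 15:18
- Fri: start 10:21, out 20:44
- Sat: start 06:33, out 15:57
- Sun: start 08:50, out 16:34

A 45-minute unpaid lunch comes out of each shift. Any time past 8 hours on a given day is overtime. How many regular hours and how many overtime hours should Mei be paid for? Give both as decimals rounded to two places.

Regular 35.92 hours, overtime 4.70 hours

Wed: 09:40–20:50 = 11 h 10 min; less 45 min break → 10 h 25 min
Thu: 09:37–15:18 = 5 h 41 min; less 45 min break → 4 h 56 min
Fri: 10:21–20:44 = 10 h 23 min; less 45 min break → 9 h 38 min
Sat: 06:33–15:57 = 9 h 24 min; less 45 min break → 8 h 39 min
Sun: 08:50–16:34 = 7 h 44 min; less 45 min break → 6 h 59 min
Wed reg 8 h 0 min / OT 2 h 25 min; Thu reg 4 h 56 min / OT 0 h 0 min; Fri reg 8 h 0 min / OT 1 h 38 min; Sat reg 8 h 0 min / OT 0 h 39 min; Sun reg 6 h 59 min / OT 0 h 0 min.
Totals: regular 35 h 55 min, overtime 4 h 42 min.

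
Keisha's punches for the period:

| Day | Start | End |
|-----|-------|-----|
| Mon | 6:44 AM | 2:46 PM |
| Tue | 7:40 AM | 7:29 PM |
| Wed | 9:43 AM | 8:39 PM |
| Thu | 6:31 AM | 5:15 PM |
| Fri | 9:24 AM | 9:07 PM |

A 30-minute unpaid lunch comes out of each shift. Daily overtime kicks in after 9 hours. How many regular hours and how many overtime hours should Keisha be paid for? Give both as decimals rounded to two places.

Mon: 6:44 AM–2:46 PM = 8 h 2 min; less 30 min break → 7 h 32 min
Tue: 7:40 AM–7:29 PM = 11 h 49 min; less 30 min break → 11 h 19 min
Wed: 9:43 AM–8:39 PM = 10 h 56 min; less 30 min break → 10 h 26 min
Thu: 6:31 AM–5:15 PM = 10 h 44 min; less 30 min break → 10 h 14 min
Fri: 9:24 AM–9:07 PM = 11 h 43 min; less 30 min break → 11 h 13 min
Mon reg 7 h 32 min / OT 0 h 0 min; Tue reg 9 h 0 min / OT 2 h 19 min; Wed reg 9 h 0 min / OT 1 h 26 min; Thu reg 9 h 0 min / OT 1 h 14 min; Fri reg 9 h 0 min / OT 2 h 13 min.
Totals: regular 43 h 32 min, overtime 7 h 12 min.

Regular 43.53 hours, overtime 7.20 hours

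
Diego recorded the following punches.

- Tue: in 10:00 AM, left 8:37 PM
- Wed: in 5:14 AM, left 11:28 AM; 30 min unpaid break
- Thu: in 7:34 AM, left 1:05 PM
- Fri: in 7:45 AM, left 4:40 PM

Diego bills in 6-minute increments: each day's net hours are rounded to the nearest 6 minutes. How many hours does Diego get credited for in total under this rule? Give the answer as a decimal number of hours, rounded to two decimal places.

Tue: 10:00 AM–8:37 PM = 10 h 37 min → rounds to 10 h 36 min
Wed: 5:14 AM–11:28 AM = 6 h 14 min − 30 min = 5 h 44 min → rounds to 5 h 42 min
Thu: 7:34 AM–1:05 PM = 5 h 31 min → rounds to 5 h 30 min
Fri: 7:45 AM–4:40 PM = 8 h 55 min → rounds to 8 h 54 min
Total credited: 30 h 42 min.

30.70 hours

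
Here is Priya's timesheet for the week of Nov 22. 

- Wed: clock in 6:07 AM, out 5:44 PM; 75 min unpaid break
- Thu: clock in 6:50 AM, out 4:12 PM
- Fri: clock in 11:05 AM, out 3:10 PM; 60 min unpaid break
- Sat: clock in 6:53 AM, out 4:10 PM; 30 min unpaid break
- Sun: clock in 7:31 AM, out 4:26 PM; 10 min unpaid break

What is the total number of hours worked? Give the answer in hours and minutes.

Wed: 6:07 AM–5:44 PM = 11 h 37 min; less 75 min break → 10 h 22 min
Thu: 6:50 AM–4:12 PM = 9 h 22 min
Fri: 11:05 AM–3:10 PM = 4 h 5 min; less 60 min break → 3 h 5 min
Sat: 6:53 AM–4:10 PM = 9 h 17 min; less 30 min break → 8 h 47 min
Sun: 7:31 AM–4:26 PM = 8 h 55 min; less 10 min break → 8 h 45 min
Total: 10 h 22 min + 9 h 22 min + 3 h 5 min + 8 h 47 min + 8 h 45 min = 40 h 21 min.

40 h 21 min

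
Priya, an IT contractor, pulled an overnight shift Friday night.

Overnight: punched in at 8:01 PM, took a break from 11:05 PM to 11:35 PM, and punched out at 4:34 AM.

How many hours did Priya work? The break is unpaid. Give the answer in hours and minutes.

Overnight: 8:01 PM → midnight = 3 h 59 min; midnight → 4:34 AM = 4 h 34 min; span 8 h 33 min; less 30 min break → 8 h 3 min

8 h 3 min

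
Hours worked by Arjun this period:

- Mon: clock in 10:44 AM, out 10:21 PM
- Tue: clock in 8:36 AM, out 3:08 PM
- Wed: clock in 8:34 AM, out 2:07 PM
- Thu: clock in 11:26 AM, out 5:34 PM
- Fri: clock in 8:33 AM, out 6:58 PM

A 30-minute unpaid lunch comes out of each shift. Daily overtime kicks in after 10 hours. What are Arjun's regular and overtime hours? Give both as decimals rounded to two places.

Regular 36.63 hours, overtime 1.12 hours

Mon: 10:44 AM–10:21 PM = 11 h 37 min; less 30 min break → 11 h 7 min
Tue: 8:36 AM–3:08 PM = 6 h 32 min; less 30 min break → 6 h 2 min
Wed: 8:34 AM–2:07 PM = 5 h 33 min; less 30 min break → 5 h 3 min
Thu: 11:26 AM–5:34 PM = 6 h 8 min; less 30 min break → 5 h 38 min
Fri: 8:33 AM–6:58 PM = 10 h 25 min; less 30 min break → 9 h 55 min
Mon reg 10 h 0 min / OT 1 h 7 min; Tue reg 6 h 2 min / OT 0 h 0 min; Wed reg 5 h 3 min / OT 0 h 0 min; Thu reg 5 h 38 min / OT 0 h 0 min; Fri reg 9 h 55 min / OT 0 h 0 min.
Totals: regular 36 h 38 min, overtime 1 h 7 min.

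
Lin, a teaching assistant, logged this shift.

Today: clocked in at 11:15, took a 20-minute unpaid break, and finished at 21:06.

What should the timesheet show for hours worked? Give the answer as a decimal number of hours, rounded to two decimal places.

Today: 11:15–21:06 = 9 h 51 min; less 20 min break → 9 h 31 min

9.52 hours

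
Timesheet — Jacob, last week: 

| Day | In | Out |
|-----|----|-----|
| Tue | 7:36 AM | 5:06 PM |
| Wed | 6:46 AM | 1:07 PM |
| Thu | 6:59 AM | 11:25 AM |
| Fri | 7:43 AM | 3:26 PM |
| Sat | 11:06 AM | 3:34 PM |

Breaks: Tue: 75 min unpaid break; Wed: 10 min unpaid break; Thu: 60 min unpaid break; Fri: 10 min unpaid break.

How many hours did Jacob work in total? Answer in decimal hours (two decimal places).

Tue: 7:36 AM–5:06 PM = 9 h 30 min; less 75 min break → 8 h 15 min
Wed: 6:46 AM–1:07 PM = 6 h 21 min; less 10 min break → 6 h 11 min
Thu: 6:59 AM–11:25 AM = 4 h 26 min; less 60 min break → 3 h 26 min
Fri: 7:43 AM–3:26 PM = 7 h 43 min; less 10 min break → 7 h 33 min
Sat: 11:06 AM–3:34 PM = 4 h 28 min
Total: 8 h 15 min + 6 h 11 min + 3 h 26 min + 7 h 33 min + 4 h 28 min = 29 h 53 min.

29.88 hours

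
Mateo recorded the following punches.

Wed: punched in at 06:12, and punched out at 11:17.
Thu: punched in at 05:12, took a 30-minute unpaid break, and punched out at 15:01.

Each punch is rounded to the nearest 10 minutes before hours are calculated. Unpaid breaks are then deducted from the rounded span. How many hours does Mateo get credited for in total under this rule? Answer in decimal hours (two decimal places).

Wed: in 06:12→06:10, out 11:17→11:20; 5 h 10 min
Thu: in 05:12→05:10, out 15:01→15:00; 9 h 50 min − 30 min = 9 h 20 min
Total credited: 14 h 30 min.

14.50 hours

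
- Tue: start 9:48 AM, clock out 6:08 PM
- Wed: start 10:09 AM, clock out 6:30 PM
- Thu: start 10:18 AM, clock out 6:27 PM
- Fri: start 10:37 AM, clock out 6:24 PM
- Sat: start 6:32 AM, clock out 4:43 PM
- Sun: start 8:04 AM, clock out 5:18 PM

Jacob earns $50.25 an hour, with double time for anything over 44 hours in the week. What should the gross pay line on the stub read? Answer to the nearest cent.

Tue: 9:48 AM–6:08 PM = 8 h 20 min
Wed: 10:09 AM–6:30 PM = 8 h 21 min
Thu: 10:18 AM–6:27 PM = 8 h 9 min
Fri: 10:37 AM–6:24 PM = 7 h 47 min
Sat: 6:32 AM–4:43 PM = 10 h 11 min
Sun: 8:04 AM–5:18 PM = 9 h 14 min
Total worked: 52 h 2 min = 3122 min.
Regular 44 h 0 min = 2640 min at $50.25/h; overtime 8 h 2 min = 482 min at $100.50/h.
Pay = (2640 × $50.25 + 482 × $100.50) ÷ 60 = $3018.35.

$3018.35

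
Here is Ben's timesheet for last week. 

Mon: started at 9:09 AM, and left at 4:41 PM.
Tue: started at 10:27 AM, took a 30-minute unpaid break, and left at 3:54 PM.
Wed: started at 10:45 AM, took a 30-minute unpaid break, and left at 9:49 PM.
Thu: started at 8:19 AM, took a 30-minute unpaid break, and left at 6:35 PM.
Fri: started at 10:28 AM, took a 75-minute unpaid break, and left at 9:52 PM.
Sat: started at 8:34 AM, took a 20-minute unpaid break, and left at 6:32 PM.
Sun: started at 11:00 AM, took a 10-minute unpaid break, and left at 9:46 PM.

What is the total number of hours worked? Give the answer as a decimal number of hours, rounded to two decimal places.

63.20 hours

Mon: 9:09 AM–4:41 PM = 7 h 32 min
Tue: 10:27 AM–3:54 PM = 5 h 27 min; less 30 min break → 4 h 57 min
Wed: 10:45 AM–9:49 PM = 11 h 4 min; less 30 min break → 10 h 34 min
Thu: 8:19 AM–6:35 PM = 10 h 16 min; less 30 min break → 9 h 46 min
Fri: 10:28 AM–9:52 PM = 11 h 24 min; less 75 min break → 10 h 9 min
Sat: 8:34 AM–6:32 PM = 9 h 58 min; less 20 min break → 9 h 38 min
Sun: 11:00 AM–9:46 PM = 10 h 46 min; less 10 min break → 10 h 36 min
Total: 7 h 32 min + 4 h 57 min + 10 h 34 min + 9 h 46 min + 10 h 9 min + 9 h 38 min + 10 h 36 min = 63 h 12 min.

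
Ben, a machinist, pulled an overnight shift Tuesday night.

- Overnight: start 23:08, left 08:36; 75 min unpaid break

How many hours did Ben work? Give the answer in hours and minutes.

Overnight: 23:08 → midnight = 0 h 52 min; midnight → 08:36 = 8 h 36 min; span 9 h 28 min; less 75 min break → 8 h 13 min

8 h 13 min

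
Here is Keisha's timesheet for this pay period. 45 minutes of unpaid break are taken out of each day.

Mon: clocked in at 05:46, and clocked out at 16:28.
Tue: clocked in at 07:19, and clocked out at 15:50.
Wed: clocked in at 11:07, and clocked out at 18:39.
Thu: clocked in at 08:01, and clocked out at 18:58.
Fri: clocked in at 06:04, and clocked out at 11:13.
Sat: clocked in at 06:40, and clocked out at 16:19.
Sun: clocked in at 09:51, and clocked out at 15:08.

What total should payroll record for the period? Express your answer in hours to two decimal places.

Mon: 05:46–16:28 = 10 h 42 min; less 45 min break → 9 h 57 min
Tue: 07:19–15:50 = 8 h 31 min; less 45 min break → 7 h 46 min
Wed: 11:07–18:39 = 7 h 32 min; less 45 min break → 6 h 47 min
Thu: 08:01–18:58 = 10 h 57 min; less 45 min break → 10 h 12 min
Fri: 06:04–11:13 = 5 h 9 min; less 45 min break → 4 h 24 min
Sat: 06:40–16:19 = 9 h 39 min; less 45 min break → 8 h 54 min
Sun: 09:51–15:08 = 5 h 17 min; less 45 min break → 4 h 32 min
Total: 9 h 57 min + 7 h 46 min + 6 h 47 min + 10 h 12 min + 4 h 24 min + 8 h 54 min + 4 h 32 min = 52 h 32 min.

52.53 hours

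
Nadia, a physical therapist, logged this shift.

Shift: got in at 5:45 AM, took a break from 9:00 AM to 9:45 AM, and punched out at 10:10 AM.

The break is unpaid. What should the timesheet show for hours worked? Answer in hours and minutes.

Shift: 5:45 AM–10:10 AM = 4 h 25 min; less 45 min break → 3 h 40 min

3 h 40 min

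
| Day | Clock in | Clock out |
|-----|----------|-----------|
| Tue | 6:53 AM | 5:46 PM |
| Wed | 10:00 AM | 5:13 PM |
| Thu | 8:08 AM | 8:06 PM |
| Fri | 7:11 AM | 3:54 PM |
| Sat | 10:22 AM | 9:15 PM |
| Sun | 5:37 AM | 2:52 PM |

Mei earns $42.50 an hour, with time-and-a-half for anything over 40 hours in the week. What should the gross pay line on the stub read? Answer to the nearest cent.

Tue: 6:53 AM–5:46 PM = 10 h 53 min
Wed: 10:00 AM–5:13 PM = 7 h 13 min
Thu: 8:08 AM–8:06 PM = 11 h 58 min
Fri: 7:11 AM–3:54 PM = 8 h 43 min
Sat: 10:22 AM–9:15 PM = 10 h 53 min
Sun: 5:37 AM–2:52 PM = 9 h 15 min
Total worked: 58 h 55 min = 3535 min.
Regular 40 h 0 min = 2400 min at $42.50/h; overtime 18 h 55 min = 1135 min at $63.75/h.
Pay = (2400 × $42.50 + 1135 × $63.75) ÷ 60 = $2905.94.

$2905.94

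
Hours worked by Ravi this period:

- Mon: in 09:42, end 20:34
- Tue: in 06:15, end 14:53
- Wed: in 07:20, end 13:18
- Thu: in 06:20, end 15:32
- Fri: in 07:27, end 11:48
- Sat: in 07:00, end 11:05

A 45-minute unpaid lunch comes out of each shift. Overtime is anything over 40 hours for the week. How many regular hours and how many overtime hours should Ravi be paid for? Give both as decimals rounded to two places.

Regular 38.60 hours, overtime 0.00 hours

Mon: 09:42–20:34 = 10 h 52 min; less 45 min break → 10 h 7 min
Tue: 06:15–14:53 = 8 h 38 min; less 45 min break → 7 h 53 min
Wed: 07:20–13:18 = 5 h 58 min; less 45 min break → 5 h 13 min
Thu: 06:20–15:32 = 9 h 12 min; less 45 min break → 8 h 27 min
Fri: 07:27–11:48 = 4 h 21 min; less 45 min break → 3 h 36 min
Sat: 07:00–11:05 = 4 h 5 min; less 45 min break → 3 h 20 min
Total worked: 38 h 36 min = 38.60 h.
Threshold 40 h → overtime 0 h 0 min, regular 38 h 36 min.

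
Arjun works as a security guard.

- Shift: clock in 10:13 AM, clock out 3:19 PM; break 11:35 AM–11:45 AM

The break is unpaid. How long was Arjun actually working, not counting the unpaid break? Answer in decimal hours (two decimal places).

Shift: 10:13 AM–3:19 PM = 5 h 6 min; less 10 min break → 4 h 56 min

4.93 hours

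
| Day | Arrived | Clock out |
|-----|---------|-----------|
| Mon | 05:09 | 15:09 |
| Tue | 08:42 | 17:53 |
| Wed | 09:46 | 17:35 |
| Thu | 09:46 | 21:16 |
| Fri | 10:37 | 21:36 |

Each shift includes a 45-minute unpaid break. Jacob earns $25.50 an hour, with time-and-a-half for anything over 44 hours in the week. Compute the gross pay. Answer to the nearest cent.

$1188.30

Mon: 05:09–15:09 = 10 h 0 min; less 45 min break → 9 h 15 min
Tue: 08:42–17:53 = 9 h 11 min; less 45 min break → 8 h 26 min
Wed: 09:46–17:35 = 7 h 49 min; less 45 min break → 7 h 4 min
Thu: 09:46–21:16 = 11 h 30 min; less 45 min break → 10 h 45 min
Fri: 10:37–21:36 = 10 h 59 min; less 45 min break → 10 h 14 min
Total worked: 45 h 44 min = 2744 min.
Regular 44 h 0 min = 2640 min at $25.50/h; overtime 1 h 44 min = 104 min at $38.25/h.
Pay = (2640 × $25.50 + 104 × $38.25) ÷ 60 = $1188.30.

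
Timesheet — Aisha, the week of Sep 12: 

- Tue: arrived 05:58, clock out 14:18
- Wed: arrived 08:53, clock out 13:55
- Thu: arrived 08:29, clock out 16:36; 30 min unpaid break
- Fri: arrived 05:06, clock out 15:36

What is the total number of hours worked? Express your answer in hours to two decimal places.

31.48 hours

Tue: 05:58–14:18 = 8 h 20 min
Wed: 08:53–13:55 = 5 h 2 min
Thu: 08:29–16:36 = 8 h 7 min; less 30 min break → 7 h 37 min
Fri: 05:06–15:36 = 10 h 30 min
Total: 8 h 20 min + 5 h 2 min + 7 h 37 min + 10 h 30 min = 31 h 29 min.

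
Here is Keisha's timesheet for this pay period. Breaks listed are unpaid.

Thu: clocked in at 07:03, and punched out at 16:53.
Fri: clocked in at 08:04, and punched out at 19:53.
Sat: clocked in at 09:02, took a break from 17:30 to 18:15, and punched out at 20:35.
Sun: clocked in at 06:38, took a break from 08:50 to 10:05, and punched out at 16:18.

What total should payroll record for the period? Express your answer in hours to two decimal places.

Thu: 07:03–16:53 = 9 h 50 min
Fri: 08:04–19:53 = 11 h 49 min
Sat: 09:02–20:35 = 11 h 33 min; less 45 min break → 10 h 48 min
Sun: 06:38–16:18 = 9 h 40 min; less 75 min break → 8 h 25 min
Total: 9 h 50 min + 11 h 49 min + 10 h 48 min + 8 h 25 min = 40 h 52 min.

40.87 hours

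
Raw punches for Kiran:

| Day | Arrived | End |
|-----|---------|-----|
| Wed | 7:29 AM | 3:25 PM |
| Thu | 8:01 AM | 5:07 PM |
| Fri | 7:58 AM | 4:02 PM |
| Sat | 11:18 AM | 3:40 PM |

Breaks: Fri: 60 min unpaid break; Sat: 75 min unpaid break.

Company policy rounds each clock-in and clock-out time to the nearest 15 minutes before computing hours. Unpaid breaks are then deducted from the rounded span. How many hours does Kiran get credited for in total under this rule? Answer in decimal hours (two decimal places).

Wed: in 7:29 AM→7:30 AM, out 3:25 PM→3:30 PM; 8 h 0 min
Thu: in 8:01 AM→8:00 AM, out 5:07 PM→5:00 PM; 9 h 0 min
Fri: in 7:58 AM→8:00 AM, out 4:02 PM→4:00 PM; 8 h 0 min − 60 min = 7 h 0 min
Sat: in 11:18 AM→11:15 AM, out 3:40 PM→3:45 PM; 4 h 30 min − 75 min = 3 h 15 min
Total credited: 27 h 15 min.

27.25 hours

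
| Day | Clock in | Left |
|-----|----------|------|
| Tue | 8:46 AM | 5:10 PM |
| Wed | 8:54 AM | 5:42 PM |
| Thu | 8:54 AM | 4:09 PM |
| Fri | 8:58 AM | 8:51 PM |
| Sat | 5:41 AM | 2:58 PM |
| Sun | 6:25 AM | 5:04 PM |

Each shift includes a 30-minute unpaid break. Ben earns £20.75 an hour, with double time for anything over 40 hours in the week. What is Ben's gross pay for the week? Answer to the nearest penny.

£1380.57

Tue: 8:46 AM–5:10 PM = 8 h 24 min; less 30 min break → 7 h 54 min
Wed: 8:54 AM–5:42 PM = 8 h 48 min; less 30 min break → 8 h 18 min
Thu: 8:54 AM–4:09 PM = 7 h 15 min; less 30 min break → 6 h 45 min
Fri: 8:58 AM–8:51 PM = 11 h 53 min; less 30 min break → 11 h 23 min
Sat: 5:41 AM–2:58 PM = 9 h 17 min; less 30 min break → 8 h 47 min
Sun: 6:25 AM–5:04 PM = 10 h 39 min; less 30 min break → 10 h 9 min
Total worked: 53 h 16 min = 3196 min.
Regular 40 h 0 min = 2400 min at £20.75/h; overtime 13 h 16 min = 796 min at £41.50/h.
Pay = (2400 × £20.75 + 796 × £41.50) ÷ 60 = £1380.57.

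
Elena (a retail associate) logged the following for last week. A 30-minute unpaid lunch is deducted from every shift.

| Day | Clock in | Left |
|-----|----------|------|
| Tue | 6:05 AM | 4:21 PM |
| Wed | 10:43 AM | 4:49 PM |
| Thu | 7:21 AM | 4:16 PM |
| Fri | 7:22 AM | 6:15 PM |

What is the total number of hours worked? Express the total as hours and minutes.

34 h 10 min

Tue: 6:05 AM–4:21 PM = 10 h 16 min; less 30 min break → 9 h 46 min
Wed: 10:43 AM–4:49 PM = 6 h 6 min; less 30 min break → 5 h 36 min
Thu: 7:21 AM–4:16 PM = 8 h 55 min; less 30 min break → 8 h 25 min
Fri: 7:22 AM–6:15 PM = 10 h 53 min; less 30 min break → 10 h 23 min
Total: 9 h 46 min + 5 h 36 min + 8 h 25 min + 10 h 23 min = 34 h 10 min.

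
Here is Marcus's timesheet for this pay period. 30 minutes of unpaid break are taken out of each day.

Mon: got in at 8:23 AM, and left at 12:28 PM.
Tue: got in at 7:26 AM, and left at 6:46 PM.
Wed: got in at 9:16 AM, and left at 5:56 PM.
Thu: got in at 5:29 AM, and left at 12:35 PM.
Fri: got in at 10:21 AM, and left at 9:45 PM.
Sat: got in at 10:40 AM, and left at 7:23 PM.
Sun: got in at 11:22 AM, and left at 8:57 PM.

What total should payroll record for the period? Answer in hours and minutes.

57 h 23 min

Mon: 8:23 AM–12:28 PM = 4 h 5 min; less 30 min break → 3 h 35 min
Tue: 7:26 AM–6:46 PM = 11 h 20 min; less 30 min break → 10 h 50 min
Wed: 9:16 AM–5:56 PM = 8 h 40 min; less 30 min break → 8 h 10 min
Thu: 5:29 AM–12:35 PM = 7 h 6 min; less 30 min break → 6 h 36 min
Fri: 10:21 AM–9:45 PM = 11 h 24 min; less 30 min break → 10 h 54 min
Sat: 10:40 AM–7:23 PM = 8 h 43 min; less 30 min break → 8 h 13 min
Sun: 11:22 AM–8:57 PM = 9 h 35 min; less 30 min break → 9 h 5 min
Total: 3 h 35 min + 10 h 50 min + 8 h 10 min + 6 h 36 min + 10 h 54 min + 8 h 13 min + 9 h 5 min = 57 h 23 min.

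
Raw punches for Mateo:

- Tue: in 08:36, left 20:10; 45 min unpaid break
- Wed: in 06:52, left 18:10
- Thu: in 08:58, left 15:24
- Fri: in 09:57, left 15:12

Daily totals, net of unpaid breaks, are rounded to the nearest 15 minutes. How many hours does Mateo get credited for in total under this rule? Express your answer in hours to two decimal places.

33.75 hours

Tue: 08:36–20:10 = 11 h 34 min − 45 min = 10 h 49 min → rounds to 10 h 45 min
Wed: 06:52–18:10 = 11 h 18 min → rounds to 11 h 15 min
Thu: 08:58–15:24 = 6 h 26 min → rounds to 6 h 30 min
Fri: 09:57–15:12 = 5 h 15 min → rounds to 5 h 15 min
Total credited: 33 h 45 min.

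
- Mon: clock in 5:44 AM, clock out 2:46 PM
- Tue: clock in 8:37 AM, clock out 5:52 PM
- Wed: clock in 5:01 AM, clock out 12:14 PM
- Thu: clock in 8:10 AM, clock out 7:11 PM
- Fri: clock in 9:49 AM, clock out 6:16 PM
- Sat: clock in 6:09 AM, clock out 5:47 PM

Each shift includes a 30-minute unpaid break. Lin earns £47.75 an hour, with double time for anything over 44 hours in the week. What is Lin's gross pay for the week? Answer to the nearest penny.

Mon: 5:44 AM–2:46 PM = 9 h 2 min; less 30 min break → 8 h 32 min
Tue: 8:37 AM–5:52 PM = 9 h 15 min; less 30 min break → 8 h 45 min
Wed: 5:01 AM–12:14 PM = 7 h 13 min; less 30 min break → 6 h 43 min
Thu: 8:10 AM–7:11 PM = 11 h 1 min; less 30 min break → 10 h 31 min
Fri: 9:49 AM–6:16 PM = 8 h 27 min; less 30 min break → 7 h 57 min
Sat: 6:09 AM–5:47 PM = 11 h 38 min; less 30 min break → 11 h 8 min
Total worked: 53 h 36 min = 3216 min.
Regular 44 h 0 min = 2640 min at £47.75/h; overtime 9 h 36 min = 576 min at £95.50/h.
Pay = (2640 × £47.75 + 576 × £95.50) ÷ 60 = £3017.80.

£3017.80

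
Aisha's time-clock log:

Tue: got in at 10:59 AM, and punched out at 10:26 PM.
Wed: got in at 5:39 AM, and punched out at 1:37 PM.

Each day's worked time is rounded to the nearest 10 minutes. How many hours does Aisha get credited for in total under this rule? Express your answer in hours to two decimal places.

Tue: 10:59 AM–10:26 PM = 11 h 27 min → rounds to 11 h 30 min
Wed: 5:39 AM–1:37 PM = 7 h 58 min → rounds to 8 h 0 min
Total credited: 19 h 30 min.

19.50 hours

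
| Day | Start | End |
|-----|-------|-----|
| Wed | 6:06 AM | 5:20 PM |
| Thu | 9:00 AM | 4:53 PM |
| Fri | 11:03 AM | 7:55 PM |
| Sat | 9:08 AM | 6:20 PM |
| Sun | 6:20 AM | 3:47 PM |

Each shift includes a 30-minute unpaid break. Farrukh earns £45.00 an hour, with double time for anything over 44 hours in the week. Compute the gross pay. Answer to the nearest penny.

£1992.00

Wed: 6:06 AM–5:20 PM = 11 h 14 min; less 30 min break → 10 h 44 min
Thu: 9:00 AM–4:53 PM = 7 h 53 min; less 30 min break → 7 h 23 min
Fri: 11:03 AM–7:55 PM = 8 h 52 min; less 30 min break → 8 h 22 min
Sat: 9:08 AM–6:20 PM = 9 h 12 min; less 30 min break → 8 h 42 min
Sun: 6:20 AM–3:47 PM = 9 h 27 min; less 30 min break → 8 h 57 min
Total worked: 44 h 8 min = 2648 min.
Regular 44 h 0 min = 2640 min at £45.00/h; overtime 0 h 8 min = 8 min at £90.00/h.
Pay = (2640 × £45.00 + 8 × £90.00) ÷ 60 = £1992.00.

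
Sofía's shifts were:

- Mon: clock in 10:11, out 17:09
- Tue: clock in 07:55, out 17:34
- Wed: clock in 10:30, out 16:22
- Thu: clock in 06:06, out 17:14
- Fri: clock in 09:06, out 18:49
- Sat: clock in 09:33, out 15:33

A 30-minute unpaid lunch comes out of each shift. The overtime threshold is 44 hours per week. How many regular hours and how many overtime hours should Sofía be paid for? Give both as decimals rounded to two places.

Mon: 10:11–17:09 = 6 h 58 min; less 30 min break → 6 h 28 min
Tue: 07:55–17:34 = 9 h 39 min; less 30 min break → 9 h 9 min
Wed: 10:30–16:22 = 5 h 52 min; less 30 min break → 5 h 22 min
Thu: 06:06–17:14 = 11 h 8 min; less 30 min break → 10 h 38 min
Fri: 09:06–18:49 = 9 h 43 min; less 30 min break → 9 h 13 min
Sat: 09:33–15:33 = 6 h 0 min; less 30 min break → 5 h 30 min
Total worked: 46 h 20 min = 46.33 h.
Threshold 44 h → overtime 2 h 20 min, regular 44 h 0 min.

Regular 44.00 hours, overtime 2.33 hours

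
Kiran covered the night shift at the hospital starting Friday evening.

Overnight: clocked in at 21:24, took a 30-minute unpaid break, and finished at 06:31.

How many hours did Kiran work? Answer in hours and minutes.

Overnight: 21:24 → midnight = 2 h 36 min; midnight → 06:31 = 6 h 31 min; span 9 h 7 min; less 30 min break → 8 h 37 min

8 h 37 min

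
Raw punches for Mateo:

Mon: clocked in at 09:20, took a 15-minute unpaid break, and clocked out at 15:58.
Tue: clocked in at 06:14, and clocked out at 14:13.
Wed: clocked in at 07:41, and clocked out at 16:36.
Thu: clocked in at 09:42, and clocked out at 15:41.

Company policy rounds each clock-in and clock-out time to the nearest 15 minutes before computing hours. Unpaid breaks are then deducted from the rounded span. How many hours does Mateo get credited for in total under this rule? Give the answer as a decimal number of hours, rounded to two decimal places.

29.25 hours

Mon: in 09:20→09:15, out 15:58→16:00; 6 h 45 min − 15 min = 6 h 30 min
Tue: in 06:14→06:15, out 14:13→14:15; 8 h 0 min
Wed: in 07:41→07:45, out 16:36→16:30; 8 h 45 min
Thu: in 09:42→09:45, out 15:41→15:45; 6 h 0 min
Total credited: 29 h 15 min.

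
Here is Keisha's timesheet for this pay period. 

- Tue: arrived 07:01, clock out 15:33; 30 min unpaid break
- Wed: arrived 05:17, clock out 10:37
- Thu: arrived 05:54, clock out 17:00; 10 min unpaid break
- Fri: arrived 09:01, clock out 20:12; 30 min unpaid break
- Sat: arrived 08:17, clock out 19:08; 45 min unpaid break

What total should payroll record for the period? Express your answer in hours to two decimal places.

Tue: 07:01–15:33 = 8 h 32 min; less 30 min break → 8 h 2 min
Wed: 05:17–10:37 = 5 h 20 min
Thu: 05:54–17:00 = 11 h 6 min; less 10 min break → 10 h 56 min
Fri: 09:01–20:12 = 11 h 11 min; less 30 min break → 10 h 41 min
Sat: 08:17–19:08 = 10 h 51 min; less 45 min break → 10 h 6 min
Total: 8 h 2 min + 5 h 20 min + 10 h 56 min + 10 h 41 min + 10 h 6 min = 45 h 5 min.

45.08 hours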